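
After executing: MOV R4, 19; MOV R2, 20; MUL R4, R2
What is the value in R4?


Register state trace:
  MOV R4, 19  → R4 = 19
  MOV R2, 20  → R2 = 20
  MUL R4, R2  → R4 = 19 * 20 = 380
Final: R4 = 380

380


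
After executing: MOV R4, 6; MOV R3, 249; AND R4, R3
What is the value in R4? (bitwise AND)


Register state trace:
  MOV R4, 6  → R4 = 6 (0b00000110)
  MOV R3, 249  → R3 = 249 (0b11111001)
  AND R4, R3  → R4 = 6 AND 249 = 0 (0b00000000)
Final: R4 = 0

0


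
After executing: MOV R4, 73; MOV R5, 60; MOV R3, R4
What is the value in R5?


Register state trace:
  MOV R4, 73  → R4 = 73
  MOV R5, 60  → R5 = 60
  MOV R3, R4  → R3 = 73
Final: R5 = 60

60


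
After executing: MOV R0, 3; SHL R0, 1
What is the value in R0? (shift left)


Register state trace:
  MOV R0, 3  → R0 = 3
  SHL R0, 1  → R0 = 3 << 1 = 3 * 2^1 = 6
Final: R0 = 6

6


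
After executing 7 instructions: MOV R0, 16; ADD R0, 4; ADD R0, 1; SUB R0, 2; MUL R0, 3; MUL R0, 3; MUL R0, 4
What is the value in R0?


Register state trace:
  MOV R0, 16  → R0 = 16
  ADD R0, 4  → R0 = 16 + 4 = 20
  ADD R0, 1  → R0 = 20 + 1 = 21
  SUB R0, 2  → R0 = 21 - 2 = 19
  MUL R0, 3  → R0 = 19 * 3 = 57
  MUL R0, 3  → R0 = 57 * 3 = 171
  MUL R0, 4  → R0 = 171 * 4 = 684
Final: R0 = 684

684


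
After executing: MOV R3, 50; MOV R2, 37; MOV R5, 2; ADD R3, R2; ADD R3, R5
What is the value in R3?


Register state trace:
  MOV R3, 50  → R3 = 50
  MOV R2, 37  → R2 = 37
  MOV R5, 2  → R5 = 2
  ADD R3, R2  → R3 = 50 + 37 = 87
  ADD R3, R5  → R3 = 87 + 2 = 89
Final: R3 = 89

89


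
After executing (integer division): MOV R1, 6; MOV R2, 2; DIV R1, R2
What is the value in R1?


Register state trace:
  MOV R1, 6  → R1 = 6
  MOV R2, 2  → R2 = 2
  DIV R1, R2  → R1 = 6 // 2 = 3
Final: R1 = 3

3


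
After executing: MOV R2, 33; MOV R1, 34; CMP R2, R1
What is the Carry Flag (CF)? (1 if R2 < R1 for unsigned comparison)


Register state trace:
  MOV R2, 33  → R2 = 33
  MOV R1, 34  → R1 = 34
  CMP R2, R1  → unsigned 33 - 34: borrow occurs
  33 < 34, so CF = 1
CF = 1

1


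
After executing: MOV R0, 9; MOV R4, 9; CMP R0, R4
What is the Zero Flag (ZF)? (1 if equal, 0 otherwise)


Register state trace:
  MOV R0, 9  → R0 = 9
  MOV R4, 9  → R4 = 9
  CMP R0, R4  → computes 9 - 9 = 0
  Result is zero, so values are equal
ZF = 1

1


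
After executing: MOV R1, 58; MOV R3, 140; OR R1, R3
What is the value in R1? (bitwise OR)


Register state trace:
  MOV R1, 58  → R1 = 58 (0b00111010)
  MOV R3, 140  → R3 = 140 (0b10001100)
  OR R1, R3   → R1 = 58 OR 140 = 190 (0b10111110)
Final: R1 = 190

190


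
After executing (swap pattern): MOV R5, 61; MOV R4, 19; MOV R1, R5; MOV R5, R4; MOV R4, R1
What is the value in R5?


Register state trace (swap pattern):
  MOV R5, 61  → R5 = 61
  MOV R4, 19  → R4 = 19
  MOV R1, R5  → R1 = 61  (save R5)
  MOV R5, R4  → R5 = 19  (R5 gets R4's value)
  MOV R4, R1  → R4 = 61  (R4 gets saved value)
Final: R5 = 19

19


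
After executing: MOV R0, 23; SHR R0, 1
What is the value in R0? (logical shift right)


Register state trace:
  MOV R0, 23  → R0 = 23
  SHR R0, 1  → R0 = 23 >> 1 = 23 // 2^1 = 11
Final: R0 = 11

11


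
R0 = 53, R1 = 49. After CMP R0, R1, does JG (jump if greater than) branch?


Trace:
  R0 = 53, R1 = 49
  CMP R0, R1  → compares 53 vs 49
  JG checks: is 53 greater than 49?
  53 > 49, so condition is true
Branch taken: Yes

Yes


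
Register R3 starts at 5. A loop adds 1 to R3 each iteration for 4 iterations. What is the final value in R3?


Starting value: R3 = 5
  Iter 1: R3 = 5 + 1 = 6
  Iter 2: R3 = 6 + 1 = 7
  Iter 3: R3 = 7 + 1 = 8
  Iter 4: R3 = 8 + 1 = 9
Final: R3 = 9

9


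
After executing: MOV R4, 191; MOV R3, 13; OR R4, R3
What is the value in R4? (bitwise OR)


Register state trace:
  MOV R4, 191  → R4 = 191 (0b10111111)
  MOV R3, 13  → R3 = 13 (0b00001101)
  OR R4, R3   → R4 = 191 OR 13 = 191 (0b10111111)
Final: R4 = 191

191


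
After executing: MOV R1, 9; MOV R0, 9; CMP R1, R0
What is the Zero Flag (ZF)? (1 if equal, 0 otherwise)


Register state trace:
  MOV R1, 9  → R1 = 9
  MOV R0, 9  → R0 = 9
  CMP R1, R0  → computes 9 - 9 = 0
  Result is zero, so values are equal
ZF = 1

1


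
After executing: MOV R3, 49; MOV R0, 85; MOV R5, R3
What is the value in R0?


Register state trace:
  MOV R3, 49  → R3 = 49
  MOV R0, 85  → R0 = 85
  MOV R5, R3  → R5 = 49
Final: R0 = 85

85


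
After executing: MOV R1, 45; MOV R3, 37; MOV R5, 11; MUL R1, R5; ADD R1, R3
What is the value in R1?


Register state trace:
  MOV R1, 45  → R1 = 45
  MOV R3, 37  → R3 = 37
  MOV R5, 11  → R5 = 11
  MUL R1, R5  → R1 = 45 * 11 = 495
  ADD R1, R3  → R1 = 495 + 37 = 532
Final: R1 = 532

532


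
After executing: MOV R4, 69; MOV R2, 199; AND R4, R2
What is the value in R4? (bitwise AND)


Register state trace:
  MOV R4, 69  → R4 = 69 (0b01000101)
  MOV R2, 199  → R2 = 199 (0b11000111)
  AND R4, R2  → R4 = 69 AND 199 = 69 (0b01000101)
Final: R4 = 69

69


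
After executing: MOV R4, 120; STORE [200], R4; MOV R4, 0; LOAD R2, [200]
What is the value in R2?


Register and memory trace:
  MOV R4, 120  → R4 = 120
  STORE [200], R4  → mem[200] = 120
  MOV R4, 0  → R4 = 0
  LOAD R2, [200]  → R2 = mem[200] = 120
Final: R2 = 120

120


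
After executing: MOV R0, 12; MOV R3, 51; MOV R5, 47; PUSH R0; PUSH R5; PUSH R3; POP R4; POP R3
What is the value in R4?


Stack trace (top is rightmost):
  MOV R0, 12  → R0 = 12
  MOV R3, 51  → R3 = 51
  MOV R5, 47  → R5 = 47
  PUSH R0  → stack: [12]
  PUSH R5  → stack: [12, 47]
  PUSH R3  → stack: [12, 47, 51]
  POP R4  → R4 = 51, stack: [12, 47]
  POP R3  → R3 = 47, stack: [12]
Final: R4 = 51

51


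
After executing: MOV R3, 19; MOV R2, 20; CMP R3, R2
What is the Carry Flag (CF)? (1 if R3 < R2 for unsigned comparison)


Register state trace:
  MOV R3, 19  → R3 = 19
  MOV R2, 20  → R2 = 20
  CMP R3, R2  → unsigned 19 - 20: borrow occurs
  19 < 20, so CF = 1
CF = 1

1


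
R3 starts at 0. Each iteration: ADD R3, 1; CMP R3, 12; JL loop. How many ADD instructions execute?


Loop trace (R3 starts at 0, target 12, step 1):
  ADD #1: R3 = 0 + 1 = 1  → 1 < 12, loop
  ADD #2: R3 = 1 + 1 = 2  → 2 < 12, loop
  ADD #3: R3 = 2 + 1 = 3  → 3 < 12, loop
  ADD #4: R3 = 3 + 1 = 4  → 4 < 12, loop
  ADD #5: R3 = 4 + 1 = 5  → 5 < 12, loop
  ADD #6: R3 = 5 + 1 = 6  → 6 < 12, loop
  ADD #7: R3 = 6 + 1 = 7  → 7 < 12, loop
  ADD #8: R3 = 7 + 1 = 8  → 8 < 12, loop
  ADD #9: R3 = 8 + 1 = 9  → 9 < 12, loop
  ADD #10: R3 = 9 + 1 = 10  → 10 < 12, loop
  ADD #11: R3 = 10 + 1 = 11  → 11 < 12, loop
  ADD #12: R3 = 11 + 1 = 12  → 12 >= 12, exit
Total ADD instructions: 12

12


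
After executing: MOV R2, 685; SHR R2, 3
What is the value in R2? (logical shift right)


Register state trace:
  MOV R2, 685  → R2 = 685
  SHR R2, 3  → R2 = 685 >> 3 = 685 // 2^3 = 85
Final: R2 = 85

85


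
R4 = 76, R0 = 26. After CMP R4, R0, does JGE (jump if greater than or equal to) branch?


Trace:
  R4 = 76, R0 = 26
  CMP R4, R0  → compares 76 vs 26
  JGE checks: is 76 greater than or equal to 26?
  76 > 26, so condition is true
Branch taken: Yes

Yes


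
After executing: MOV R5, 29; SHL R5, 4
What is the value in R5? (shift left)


Register state trace:
  MOV R5, 29  → R5 = 29
  SHL R5, 4  → R5 = 29 << 4 = 29 * 2^4 = 464
Final: R5 = 464

464


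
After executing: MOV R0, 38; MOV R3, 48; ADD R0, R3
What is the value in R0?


Register state trace:
  MOV R0, 38  → R0 = 38
  MOV R3, 48  → R3 = 48
  ADD R0, R3  → R0 = 38 + 48 = 86
Final: R0 = 86

86


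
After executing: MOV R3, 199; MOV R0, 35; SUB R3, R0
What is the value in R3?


Register state trace:
  MOV R3, 199  → R3 = 199
  MOV R0, 35  → R0 = 35
  SUB R3, R0  → R3 = 199 - 35 = 164
Final: R3 = 164

164


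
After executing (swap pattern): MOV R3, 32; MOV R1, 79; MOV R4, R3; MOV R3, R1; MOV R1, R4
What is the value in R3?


Register state trace (swap pattern):
  MOV R3, 32  → R3 = 32
  MOV R1, 79  → R1 = 79
  MOV R4, R3  → R4 = 32  (save R3)
  MOV R3, R1  → R3 = 79  (R3 gets R1's value)
  MOV R1, R4  → R1 = 32  (R1 gets saved value)
Final: R3 = 79

79


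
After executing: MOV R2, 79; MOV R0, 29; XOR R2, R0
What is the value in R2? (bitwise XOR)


Register state trace:
  MOV R2, 79  → R2 = 79 (0b01001111)
  MOV R0, 29  → R0 = 29 (0b00011101)
  XOR R2, R0  → R2 = 79 XOR 29 = 82 (0b01010010)
Final: R2 = 82

82


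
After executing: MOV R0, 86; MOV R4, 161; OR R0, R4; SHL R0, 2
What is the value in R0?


Register state trace:
  MOV R0, 86  → R0 = 86 (0b01010110)
  MOV R4, 161  → R4 = 161 (0b10100001)
  OR R0, R4  → R0 = 86 OR 161 = 247 (0b11110111)
  SHL R0, 2  → R0 = 247 << 2 = 988
Final: R0 = 988

988


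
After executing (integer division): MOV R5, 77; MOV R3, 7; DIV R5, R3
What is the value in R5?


Register state trace:
  MOV R5, 77  → R5 = 77
  MOV R3, 7  → R3 = 7
  DIV R5, R3  → R5 = 77 // 7 = 11
Final: R5 = 11

11


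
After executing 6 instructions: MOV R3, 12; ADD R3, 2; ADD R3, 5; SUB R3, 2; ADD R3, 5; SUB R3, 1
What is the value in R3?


Register state trace:
  MOV R3, 12  → R3 = 12
  ADD R3, 2  → R3 = 12 + 2 = 14
  ADD R3, 5  → R3 = 14 + 5 = 19
  SUB R3, 2  → R3 = 19 - 2 = 17
  ADD R3, 5  → R3 = 17 + 5 = 22
  SUB R3, 1  → R3 = 22 - 1 = 21
Final: R3 = 21

21


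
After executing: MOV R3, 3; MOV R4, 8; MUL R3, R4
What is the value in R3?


Register state trace:
  MOV R3, 3  → R3 = 3
  MOV R4, 8  → R4 = 8
  MUL R3, R4  → R3 = 3 * 8 = 24
Final: R3 = 24

24


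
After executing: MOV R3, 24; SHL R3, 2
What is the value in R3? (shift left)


Register state trace:
  MOV R3, 24  → R3 = 24
  SHL R3, 2  → R3 = 24 << 2 = 24 * 2^2 = 96
Final: R3 = 96

96


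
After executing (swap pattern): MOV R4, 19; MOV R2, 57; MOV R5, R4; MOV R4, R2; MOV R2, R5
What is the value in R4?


Register state trace (swap pattern):
  MOV R4, 19  → R4 = 19
  MOV R2, 57  → R2 = 57
  MOV R5, R4  → R5 = 19  (save R4)
  MOV R4, R2  → R4 = 57  (R4 gets R2's value)
  MOV R2, R5  → R2 = 19  (R2 gets saved value)
Final: R4 = 57

57


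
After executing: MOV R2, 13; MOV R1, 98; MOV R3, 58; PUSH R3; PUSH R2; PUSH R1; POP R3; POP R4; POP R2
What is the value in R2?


Stack trace (top is rightmost):
  MOV R2, 13  → R2 = 13
  MOV R1, 98  → R1 = 98
  MOV R3, 58  → R3 = 58
  PUSH R3  → stack: [58]
  PUSH R2  → stack: [58, 13]
  PUSH R1  → stack: [58, 13, 98]
  POP R3  → R3 = 98, stack: [58, 13]
  POP R4  → R4 = 13, stack: [58]
  POP R2  → R2 = 58, stack: []
Final: R2 = 58

58


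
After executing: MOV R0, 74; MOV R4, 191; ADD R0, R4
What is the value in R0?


Register state trace:
  MOV R0, 74  → R0 = 74
  MOV R4, 191  → R4 = 191
  ADD R0, R4  → R0 = 74 + 191 = 265
Final: R0 = 265

265


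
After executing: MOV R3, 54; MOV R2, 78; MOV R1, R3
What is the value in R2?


Register state trace:
  MOV R3, 54  → R3 = 54
  MOV R2, 78  → R2 = 78
  MOV R1, R3  → R1 = 54
Final: R2 = 78

78


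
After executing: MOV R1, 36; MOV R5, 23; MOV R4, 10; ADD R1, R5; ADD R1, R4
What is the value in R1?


Register state trace:
  MOV R1, 36  → R1 = 36
  MOV R5, 23  → R5 = 23
  MOV R4, 10  → R4 = 10
  ADD R1, R5  → R1 = 36 + 23 = 59
  ADD R1, R4  → R1 = 59 + 10 = 69
Final: R1 = 69

69


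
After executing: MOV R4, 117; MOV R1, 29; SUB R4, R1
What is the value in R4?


Register state trace:
  MOV R4, 117  → R4 = 117
  MOV R1, 29  → R1 = 29
  SUB R4, R1  → R4 = 117 - 29 = 88
Final: R4 = 88

88


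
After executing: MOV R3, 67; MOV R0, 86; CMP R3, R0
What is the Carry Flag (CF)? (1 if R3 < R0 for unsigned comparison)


Register state trace:
  MOV R3, 67  → R3 = 67
  MOV R0, 86  → R0 = 86
  CMP R3, R0  → unsigned 67 - 86: borrow occurs
  67 < 86, so CF = 1
CF = 1

1


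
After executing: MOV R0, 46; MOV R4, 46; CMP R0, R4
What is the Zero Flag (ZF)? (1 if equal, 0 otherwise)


Register state trace:
  MOV R0, 46  → R0 = 46
  MOV R4, 46  → R4 = 46
  CMP R0, R4  → computes 46 - 46 = 0
  Result is zero, so values are equal
ZF = 1

1


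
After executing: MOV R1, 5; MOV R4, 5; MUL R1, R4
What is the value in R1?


Register state trace:
  MOV R1, 5  → R1 = 5
  MOV R4, 5  → R4 = 5
  MUL R1, R4  → R1 = 5 * 5 = 25
Final: R1 = 25

25


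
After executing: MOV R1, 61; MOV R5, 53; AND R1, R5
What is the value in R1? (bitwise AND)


Register state trace:
  MOV R1, 61  → R1 = 61 (0b00111101)
  MOV R5, 53  → R5 = 53 (0b00110101)
  AND R1, R5  → R1 = 61 AND 53 = 53 (0b00110101)
Final: R1 = 53

53


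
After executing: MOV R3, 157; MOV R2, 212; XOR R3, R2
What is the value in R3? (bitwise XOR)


Register state trace:
  MOV R3, 157  → R3 = 157 (0b10011101)
  MOV R2, 212  → R2 = 212 (0b11010100)
  XOR R3, R2  → R3 = 157 XOR 212 = 73 (0b01001001)
Final: R3 = 73

73


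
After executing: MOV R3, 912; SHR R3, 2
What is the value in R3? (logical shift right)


Register state trace:
  MOV R3, 912  → R3 = 912
  SHR R3, 2  → R3 = 912 >> 2 = 912 // 2^2 = 228
Final: R3 = 228

228


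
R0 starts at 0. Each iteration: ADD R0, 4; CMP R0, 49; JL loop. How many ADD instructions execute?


Loop trace (R0 starts at 0, target 49, step 4):
  ADD #1: R0 = 0 + 4 = 4  → 4 < 49, loop
  ADD #2: R0 = 4 + 4 = 8  → 8 < 49, loop
  ADD #3: R0 = 8 + 4 = 12  → 12 < 49, loop
  ADD #4: R0 = 12 + 4 = 16  → 16 < 49, loop
  ADD #5: R0 = 16 + 4 = 20  → 20 < 49, loop
  ADD #6: R0 = 20 + 4 = 24  → 24 < 49, loop
  ADD #7: R0 = 24 + 4 = 28  → 28 < 49, loop
  ADD #8: R0 = 28 + 4 = 32  → 32 < 49, loop
  ADD #9: R0 = 32 + 4 = 36  → 36 < 49, loop
  ADD #10: R0 = 36 + 4 = 40  → 40 < 49, loop
  ADD #11: R0 = 40 + 4 = 44  → 44 < 49, loop
  ADD #12: R0 = 44 + 4 = 48  → 48 < 49, loop
  ADD #13: R0 = 48 + 4 = 52  → 52 >= 49, exit
Total ADD instructions: 13

13


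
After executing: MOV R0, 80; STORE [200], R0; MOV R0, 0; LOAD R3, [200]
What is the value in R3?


Register and memory trace:
  MOV R0, 80  → R0 = 80
  STORE [200], R0  → mem[200] = 80
  MOV R0, 0  → R0 = 0
  LOAD R3, [200]  → R3 = mem[200] = 80
Final: R3 = 80

80


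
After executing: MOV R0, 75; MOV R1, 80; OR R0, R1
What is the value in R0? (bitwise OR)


Register state trace:
  MOV R0, 75  → R0 = 75 (0b01001011)
  MOV R1, 80  → R1 = 80 (0b01010000)
  OR R0, R1   → R0 = 75 OR 80 = 91 (0b01011011)
Final: R0 = 91

91


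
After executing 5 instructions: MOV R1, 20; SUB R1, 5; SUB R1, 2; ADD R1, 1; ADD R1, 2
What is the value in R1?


Register state trace:
  MOV R1, 20  → R1 = 20
  SUB R1, 5  → R1 = 20 - 5 = 15
  SUB R1, 2  → R1 = 15 - 2 = 13
  ADD R1, 1  → R1 = 13 + 1 = 14
  ADD R1, 2  → R1 = 14 + 2 = 16
Final: R1 = 16

16


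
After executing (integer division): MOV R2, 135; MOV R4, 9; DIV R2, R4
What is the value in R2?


Register state trace:
  MOV R2, 135  → R2 = 135
  MOV R4, 9  → R4 = 9
  DIV R2, R4  → R2 = 135 // 9 = 15
Final: R2 = 15

15


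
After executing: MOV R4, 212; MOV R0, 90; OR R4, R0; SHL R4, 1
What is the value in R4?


Register state trace:
  MOV R4, 212  → R4 = 212 (0b11010100)
  MOV R0, 90  → R0 = 90 (0b01011010)
  OR R4, R0  → R4 = 212 OR 90 = 222 (0b11011110)
  SHL R4, 1  → R4 = 222 << 1 = 444
Final: R4 = 444

444


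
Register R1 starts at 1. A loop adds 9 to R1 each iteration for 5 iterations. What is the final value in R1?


Starting value: R1 = 1
  Iter 1: R1 = 1 + 9 = 10
  Iter 2: R1 = 10 + 9 = 19
  Iter 3: R1 = 19 + 9 = 28
  Iter 4: R1 = 28 + 9 = 37
  Iter 5: R1 = 37 + 9 = 46
Final: R1 = 46

46


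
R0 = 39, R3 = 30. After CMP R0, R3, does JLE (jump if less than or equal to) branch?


Trace:
  R0 = 39, R3 = 30
  CMP R0, R3  → compares 39 vs 30
  JLE checks: is 39 less than or equal to 30?
  39 > 30, so condition is false
Branch taken: No

No


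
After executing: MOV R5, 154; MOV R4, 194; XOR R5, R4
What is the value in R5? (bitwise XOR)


Register state trace:
  MOV R5, 154  → R5 = 154 (0b10011010)
  MOV R4, 194  → R4 = 194 (0b11000010)
  XOR R5, R4  → R5 = 154 XOR 194 = 88 (0b01011000)
Final: R5 = 88

88


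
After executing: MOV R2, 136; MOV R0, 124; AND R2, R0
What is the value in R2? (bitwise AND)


Register state trace:
  MOV R2, 136  → R2 = 136 (0b10001000)
  MOV R0, 124  → R0 = 124 (0b01111100)
  AND R2, R0  → R2 = 136 AND 124 = 8 (0b00001000)
Final: R2 = 8

8


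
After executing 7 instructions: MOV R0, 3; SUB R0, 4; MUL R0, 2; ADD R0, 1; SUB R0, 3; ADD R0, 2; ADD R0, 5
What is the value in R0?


Register state trace:
  MOV R0, 3  → R0 = 3
  SUB R0, 4  → R0 = 3 - 4 = -1
  MUL R0, 2  → R0 = -1 * 2 = -2
  ADD R0, 1  → R0 = -2 + 1 = -1
  SUB R0, 3  → R0 = -1 - 3 = -4
  ADD R0, 2  → R0 = -4 + 2 = -2
  ADD R0, 5  → R0 = -2 + 5 = 3
Final: R0 = 3

3


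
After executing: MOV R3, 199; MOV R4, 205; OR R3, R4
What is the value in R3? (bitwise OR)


Register state trace:
  MOV R3, 199  → R3 = 199 (0b11000111)
  MOV R4, 205  → R4 = 205 (0b11001101)
  OR R3, R4   → R3 = 199 OR 205 = 207 (0b11001111)
Final: R3 = 207

207


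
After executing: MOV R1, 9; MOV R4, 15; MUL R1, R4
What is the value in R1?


Register state trace:
  MOV R1, 9  → R1 = 9
  MOV R4, 15  → R4 = 15
  MUL R1, R4  → R1 = 9 * 15 = 135
Final: R1 = 135

135


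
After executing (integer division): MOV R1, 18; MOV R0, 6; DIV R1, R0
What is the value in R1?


Register state trace:
  MOV R1, 18  → R1 = 18
  MOV R0, 6  → R0 = 6
  DIV R1, R0  → R1 = 18 // 6 = 3
Final: R1 = 3

3


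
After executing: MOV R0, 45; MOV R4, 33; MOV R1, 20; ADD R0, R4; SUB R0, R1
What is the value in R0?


Register state trace:
  MOV R0, 45  → R0 = 45
  MOV R4, 33  → R4 = 33
  MOV R1, 20  → R1 = 20
  ADD R0, R4  → R0 = 45 + 33 = 78
  SUB R0, R1  → R0 = 78 - 20 = 58
Final: R0 = 58

58


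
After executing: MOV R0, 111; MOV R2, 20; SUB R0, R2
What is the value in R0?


Register state trace:
  MOV R0, 111  → R0 = 111
  MOV R2, 20  → R2 = 20
  SUB R0, R2  → R0 = 111 - 20 = 91
Final: R0 = 91

91


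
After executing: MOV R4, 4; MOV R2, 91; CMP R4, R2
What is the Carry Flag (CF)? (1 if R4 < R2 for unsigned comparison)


Register state trace:
  MOV R4, 4  → R4 = 4
  MOV R2, 91  → R2 = 91
  CMP R4, R2  → unsigned 4 - 91: borrow occurs
  4 < 91, so CF = 1
CF = 1

1


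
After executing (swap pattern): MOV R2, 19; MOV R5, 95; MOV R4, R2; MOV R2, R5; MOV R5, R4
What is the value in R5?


Register state trace (swap pattern):
  MOV R2, 19  → R2 = 19
  MOV R5, 95  → R5 = 95
  MOV R4, R2  → R4 = 19  (save R2)
  MOV R2, R5  → R2 = 95  (R2 gets R5's value)
  MOV R5, R4  → R5 = 19  (R5 gets saved value)
Final: R5 = 19

19


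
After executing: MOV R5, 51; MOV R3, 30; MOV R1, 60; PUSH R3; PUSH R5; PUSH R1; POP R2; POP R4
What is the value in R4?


Stack trace (top is rightmost):
  MOV R5, 51  → R5 = 51
  MOV R3, 30  → R3 = 30
  MOV R1, 60  → R1 = 60
  PUSH R3  → stack: [30]
  PUSH R5  → stack: [30, 51]
  PUSH R1  → stack: [30, 51, 60]
  POP R2  → R2 = 60, stack: [30, 51]
  POP R4  → R4 = 51, stack: [30]
Final: R4 = 51

51


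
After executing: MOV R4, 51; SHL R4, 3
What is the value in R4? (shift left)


Register state trace:
  MOV R4, 51  → R4 = 51
  SHL R4, 3  → R4 = 51 << 3 = 51 * 2^3 = 408
Final: R4 = 408

408


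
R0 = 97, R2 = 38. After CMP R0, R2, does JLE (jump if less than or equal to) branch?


Trace:
  R0 = 97, R2 = 38
  CMP R0, R2  → compares 97 vs 38
  JLE checks: is 97 less than or equal to 38?
  97 > 38, so condition is false
Branch taken: No

No


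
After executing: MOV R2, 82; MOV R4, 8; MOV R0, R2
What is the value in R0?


Register state trace:
  MOV R2, 82  → R2 = 82
  MOV R4, 8  → R4 = 8
  MOV R0, R2  → R0 = 82
Final: R0 = 82

82


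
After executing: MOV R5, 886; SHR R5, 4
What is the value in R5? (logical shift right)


Register state trace:
  MOV R5, 886  → R5 = 886
  SHR R5, 4  → R5 = 886 >> 4 = 886 // 2^4 = 55
Final: R5 = 55

55


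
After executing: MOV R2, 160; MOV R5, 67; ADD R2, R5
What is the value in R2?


Register state trace:
  MOV R2, 160  → R2 = 160
  MOV R5, 67  → R5 = 67
  ADD R2, R5  → R2 = 160 + 67 = 227
Final: R2 = 227

227


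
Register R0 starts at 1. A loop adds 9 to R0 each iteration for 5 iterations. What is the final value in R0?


Starting value: R0 = 1
  Iter 1: R0 = 1 + 9 = 10
  Iter 2: R0 = 10 + 9 = 19
  Iter 3: R0 = 19 + 9 = 28
  Iter 4: R0 = 28 + 9 = 37
  Iter 5: R0 = 37 + 9 = 46
Final: R0 = 46

46


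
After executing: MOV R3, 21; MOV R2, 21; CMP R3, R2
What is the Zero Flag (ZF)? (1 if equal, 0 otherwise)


Register state trace:
  MOV R3, 21  → R3 = 21
  MOV R2, 21  → R2 = 21
  CMP R3, R2  → computes 21 - 21 = 0
  Result is zero, so values are equal
ZF = 1

1


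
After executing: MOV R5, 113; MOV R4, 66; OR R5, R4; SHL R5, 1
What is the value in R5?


Register state trace:
  MOV R5, 113  → R5 = 113 (0b01110001)
  MOV R4, 66  → R4 = 66 (0b01000010)
  OR R5, R4  → R5 = 113 OR 66 = 115 (0b01110011)
  SHL R5, 1  → R5 = 115 << 1 = 230
Final: R5 = 230

230


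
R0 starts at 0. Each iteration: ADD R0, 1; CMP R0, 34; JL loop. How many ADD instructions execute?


Loop trace (R0 starts at 0, target 34, step 1):
  ADD #1: R0 = 0 + 1 = 1  → 1 < 34, loop
  ADD #2: R0 = 1 + 1 = 2  → 2 < 34, loop
  ADD #3: R0 = 2 + 1 = 3  → 3 < 34, loop
  ADD #4: R0 = 3 + 1 = 4  → 4 < 34, loop
  ADD #5: R0 = 4 + 1 = 5  → 5 < 34, loop
  ADD #6: R0 = 5 + 1 = 6  → 6 < 34, loop
  ADD #7: R0 = 6 + 1 = 7  → 7 < 34, loop
  ADD #8: R0 = 7 + 1 = 8  → 8 < 34, loop
  ADD #9: R0 = 8 + 1 = 9  → 9 < 34, loop
  ADD #10: R0 = 9 + 1 = 10  → 10 < 34, loop
  ADD #11: R0 = 10 + 1 = 11  → 11 < 34, loop
  ADD #12: R0 = 11 + 1 = 12  → 12 < 34, loop
  ADD #13: R0 = 12 + 1 = 13  → 13 < 34, loop
  ADD #14: R0 = 13 + 1 = 14  → 14 < 34, loop
  ADD #15: R0 = 14 + 1 = 15  → 15 < 34, loop
  ADD #16: R0 = 15 + 1 = 16  → 16 < 34, loop
  ADD #17: R0 = 16 + 1 = 17  → 17 < 34, loop
  ADD #18: R0 = 17 + 1 = 18  → 18 < 34, loop
  ADD #19: R0 = 18 + 1 = 19  → 19 < 34, loop
  ADD #20: R0 = 19 + 1 = 20  → 20 < 34, loop
  ADD #21: R0 = 20 + 1 = 21  → 21 < 34, loop
  ADD #22: R0 = 21 + 1 = 22  → 22 < 34, loop
  ADD #23: R0 = 22 + 1 = 23  → 23 < 34, loop
  ADD #24: R0 = 23 + 1 = 24  → 24 < 34, loop
  ADD #25: R0 = 24 + 1 = 25  → 25 < 34, loop
  ADD #26: R0 = 25 + 1 = 26  → 26 < 34, loop
  ADD #27: R0 = 26 + 1 = 27  → 27 < 34, loop
  ADD #28: R0 = 27 + 1 = 28  → 28 < 34, loop
  ADD #29: R0 = 28 + 1 = 29  → 29 < 34, loop
  ADD #30: R0 = 29 + 1 = 30  → 30 < 34, loop
  ADD #31: R0 = 30 + 1 = 31  → 31 < 34, loop
  ADD #32: R0 = 31 + 1 = 32  → 32 < 34, loop
  ADD #33: R0 = 32 + 1 = 33  → 33 < 34, loop
  ADD #34: R0 = 33 + 1 = 34  → 34 >= 34, exit
Total ADD instructions: 34

34


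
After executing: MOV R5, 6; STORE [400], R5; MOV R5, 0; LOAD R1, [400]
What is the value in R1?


Register and memory trace:
  MOV R5, 6  → R5 = 6
  STORE [400], R5  → mem[400] = 6
  MOV R5, 0  → R5 = 0
  LOAD R1, [400]  → R1 = mem[400] = 6
Final: R1 = 6

6


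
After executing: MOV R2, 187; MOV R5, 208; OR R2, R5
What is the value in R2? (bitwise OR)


Register state trace:
  MOV R2, 187  → R2 = 187 (0b10111011)
  MOV R5, 208  → R5 = 208 (0b11010000)
  OR R2, R5   → R2 = 187 OR 208 = 251 (0b11111011)
Final: R2 = 251

251


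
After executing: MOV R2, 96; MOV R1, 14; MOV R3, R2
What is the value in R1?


Register state trace:
  MOV R2, 96  → R2 = 96
  MOV R1, 14  → R1 = 14
  MOV R3, R2  → R3 = 96
Final: R1 = 14

14


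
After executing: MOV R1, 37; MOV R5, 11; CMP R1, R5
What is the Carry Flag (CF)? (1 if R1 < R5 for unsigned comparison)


Register state trace:
  MOV R1, 37  → R1 = 37
  MOV R5, 11  → R5 = 11
  CMP R1, R5  → unsigned 37 - 11: no borrow
  37 >= 11, so CF = 0
CF = 0

0


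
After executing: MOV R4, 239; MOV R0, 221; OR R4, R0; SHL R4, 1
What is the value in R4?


Register state trace:
  MOV R4, 239  → R4 = 239 (0b11101111)
  MOV R0, 221  → R0 = 221 (0b11011101)
  OR R4, R0  → R4 = 239 OR 221 = 255 (0b11111111)
  SHL R4, 1  → R4 = 255 << 1 = 510
Final: R4 = 510

510


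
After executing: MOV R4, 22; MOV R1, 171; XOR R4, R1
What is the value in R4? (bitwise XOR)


Register state trace:
  MOV R4, 22  → R4 = 22 (0b00010110)
  MOV R1, 171  → R1 = 171 (0b10101011)
  XOR R4, R1  → R4 = 22 XOR 171 = 189 (0b10111101)
Final: R4 = 189

189


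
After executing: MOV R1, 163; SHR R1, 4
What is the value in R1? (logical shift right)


Register state trace:
  MOV R1, 163  → R1 = 163
  SHR R1, 4  → R1 = 163 >> 4 = 163 // 2^4 = 10
Final: R1 = 10

10


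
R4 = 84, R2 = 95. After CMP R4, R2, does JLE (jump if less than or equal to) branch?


Trace:
  R4 = 84, R2 = 95
  CMP R4, R2  → compares 84 vs 95
  JLE checks: is 84 less than or equal to 95?
  84 < 95, so condition is true
Branch taken: Yes

Yes


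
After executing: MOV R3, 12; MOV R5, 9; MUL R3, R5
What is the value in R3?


Register state trace:
  MOV R3, 12  → R3 = 12
  MOV R5, 9  → R5 = 9
  MUL R3, R5  → R3 = 12 * 9 = 108
Final: R3 = 108

108


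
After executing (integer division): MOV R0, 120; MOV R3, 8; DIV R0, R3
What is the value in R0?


Register state trace:
  MOV R0, 120  → R0 = 120
  MOV R3, 8  → R3 = 8
  DIV R0, R3  → R0 = 120 // 8 = 15
Final: R0 = 15

15


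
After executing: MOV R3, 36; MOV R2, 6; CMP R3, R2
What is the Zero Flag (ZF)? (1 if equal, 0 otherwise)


Register state trace:
  MOV R3, 36  → R3 = 36
  MOV R2, 6  → R2 = 6
  CMP R3, R2  → computes 36 - 6 = 30
  Result is nonzero, so values are not equal
ZF = 0

0


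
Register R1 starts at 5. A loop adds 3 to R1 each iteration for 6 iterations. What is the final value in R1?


Starting value: R1 = 5
  Iter 1: R1 = 5 + 3 = 8
  Iter 2: R1 = 8 + 3 = 11
  Iter 3: R1 = 11 + 3 = 14
  Iter 4: R1 = 14 + 3 = 17
  Iter 5: R1 = 17 + 3 = 20
  Iter 6: R1 = 20 + 3 = 23
Final: R1 = 23

23


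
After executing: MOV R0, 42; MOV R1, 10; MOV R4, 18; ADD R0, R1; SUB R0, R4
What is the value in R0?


Register state trace:
  MOV R0, 42  → R0 = 42
  MOV R1, 10  → R1 = 10
  MOV R4, 18  → R4 = 18
  ADD R0, R1  → R0 = 42 + 10 = 52
  SUB R0, R4  → R0 = 52 - 18 = 34
Final: R0 = 34

34


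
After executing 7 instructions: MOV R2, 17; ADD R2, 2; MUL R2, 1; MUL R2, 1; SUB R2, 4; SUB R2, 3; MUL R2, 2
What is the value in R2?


Register state trace:
  MOV R2, 17  → R2 = 17
  ADD R2, 2  → R2 = 17 + 2 = 19
  MUL R2, 1  → R2 = 19 * 1 = 19
  MUL R2, 1  → R2 = 19 * 1 = 19
  SUB R2, 4  → R2 = 19 - 4 = 15
  SUB R2, 3  → R2 = 15 - 3 = 12
  MUL R2, 2  → R2 = 12 * 2 = 24
Final: R2 = 24

24


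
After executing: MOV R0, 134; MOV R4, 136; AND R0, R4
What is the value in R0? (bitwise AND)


Register state trace:
  MOV R0, 134  → R0 = 134 (0b10000110)
  MOV R4, 136  → R4 = 136 (0b10001000)
  AND R0, R4  → R0 = 134 AND 136 = 128 (0b10000000)
Final: R0 = 128

128


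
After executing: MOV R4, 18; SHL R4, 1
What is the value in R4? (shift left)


Register state trace:
  MOV R4, 18  → R4 = 18
  SHL R4, 1  → R4 = 18 << 1 = 18 * 2^1 = 36
Final: R4 = 36

36


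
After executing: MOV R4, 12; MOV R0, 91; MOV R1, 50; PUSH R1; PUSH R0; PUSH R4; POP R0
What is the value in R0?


Stack trace (top is rightmost):
  MOV R4, 12  → R4 = 12
  MOV R0, 91  → R0 = 91
  MOV R1, 50  → R1 = 50
  PUSH R1  → stack: [50]
  PUSH R0  → stack: [50, 91]
  PUSH R4  → stack: [50, 91, 12]
  POP R0  → R0 = 12, stack: [50, 91]
Final: R0 = 12

12


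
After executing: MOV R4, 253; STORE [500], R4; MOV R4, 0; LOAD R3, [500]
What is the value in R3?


Register and memory trace:
  MOV R4, 253  → R4 = 253
  STORE [500], R4  → mem[500] = 253
  MOV R4, 0  → R4 = 0
  LOAD R3, [500]  → R3 = mem[500] = 253
Final: R3 = 253

253


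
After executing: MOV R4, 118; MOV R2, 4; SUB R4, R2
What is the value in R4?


Register state trace:
  MOV R4, 118  → R4 = 118
  MOV R2, 4  → R2 = 4
  SUB R4, R2  → R4 = 118 - 4 = 114
Final: R4 = 114

114


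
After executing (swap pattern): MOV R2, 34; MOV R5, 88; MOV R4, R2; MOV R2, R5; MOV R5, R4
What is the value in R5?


Register state trace (swap pattern):
  MOV R2, 34  → R2 = 34
  MOV R5, 88  → R5 = 88
  MOV R4, R2  → R4 = 34  (save R2)
  MOV R2, R5  → R2 = 88  (R2 gets R5's value)
  MOV R5, R4  → R5 = 34  (R5 gets saved value)
Final: R5 = 34

34


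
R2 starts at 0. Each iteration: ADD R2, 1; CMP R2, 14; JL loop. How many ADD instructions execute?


Loop trace (R2 starts at 0, target 14, step 1):
  ADD #1: R2 = 0 + 1 = 1  → 1 < 14, loop
  ADD #2: R2 = 1 + 1 = 2  → 2 < 14, loop
  ADD #3: R2 = 2 + 1 = 3  → 3 < 14, loop
  ADD #4: R2 = 3 + 1 = 4  → 4 < 14, loop
  ADD #5: R2 = 4 + 1 = 5  → 5 < 14, loop
  ADD #6: R2 = 5 + 1 = 6  → 6 < 14, loop
  ADD #7: R2 = 6 + 1 = 7  → 7 < 14, loop
  ADD #8: R2 = 7 + 1 = 8  → 8 < 14, loop
  ADD #9: R2 = 8 + 1 = 9  → 9 < 14, loop
  ADD #10: R2 = 9 + 1 = 10  → 10 < 14, loop
  ADD #11: R2 = 10 + 1 = 11  → 11 < 14, loop
  ADD #12: R2 = 11 + 1 = 12  → 12 < 14, loop
  ADD #13: R2 = 12 + 1 = 13  → 13 < 14, loop
  ADD #14: R2 = 13 + 1 = 14  → 14 >= 14, exit
Total ADD instructions: 14

14


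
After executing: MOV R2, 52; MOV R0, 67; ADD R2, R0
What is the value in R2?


Register state trace:
  MOV R2, 52  → R2 = 52
  MOV R0, 67  → R0 = 67
  ADD R2, R0  → R2 = 52 + 67 = 119
Final: R2 = 119

119


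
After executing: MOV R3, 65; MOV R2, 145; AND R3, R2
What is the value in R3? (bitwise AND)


Register state trace:
  MOV R3, 65  → R3 = 65 (0b01000001)
  MOV R2, 145  → R2 = 145 (0b10010001)
  AND R3, R2  → R3 = 65 AND 145 = 1 (0b00000001)
Final: R3 = 1

1


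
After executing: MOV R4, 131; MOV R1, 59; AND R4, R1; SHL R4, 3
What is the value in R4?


Register state trace:
  MOV R4, 131  → R4 = 131 (0b10000011)
  MOV R1, 59  → R1 = 59 (0b00111011)
  AND R4, R1  → R4 = 131 AND 59 = 3 (0b00000011)
  SHL R4, 3  → R4 = 3 << 3 = 24
Final: R4 = 24

24


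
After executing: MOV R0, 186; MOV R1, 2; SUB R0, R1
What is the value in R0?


Register state trace:
  MOV R0, 186  → R0 = 186
  MOV R1, 2  → R1 = 2
  SUB R0, R1  → R0 = 186 - 2 = 184
Final: R0 = 184

184


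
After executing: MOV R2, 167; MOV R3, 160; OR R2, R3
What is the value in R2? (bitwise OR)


Register state trace:
  MOV R2, 167  → R2 = 167 (0b10100111)
  MOV R3, 160  → R3 = 160 (0b10100000)
  OR R2, R3   → R2 = 167 OR 160 = 167 (0b10100111)
Final: R2 = 167

167


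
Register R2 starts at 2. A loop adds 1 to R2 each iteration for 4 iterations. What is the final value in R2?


Starting value: R2 = 2
  Iter 1: R2 = 2 + 1 = 3
  Iter 2: R2 = 3 + 1 = 4
  Iter 3: R2 = 4 + 1 = 5
  Iter 4: R2 = 5 + 1 = 6
Final: R2 = 6

6


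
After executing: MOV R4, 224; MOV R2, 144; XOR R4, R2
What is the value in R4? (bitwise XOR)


Register state trace:
  MOV R4, 224  → R4 = 224 (0b11100000)
  MOV R2, 144  → R2 = 144 (0b10010000)
  XOR R4, R2  → R4 = 224 XOR 144 = 112 (0b01110000)
Final: R4 = 112

112


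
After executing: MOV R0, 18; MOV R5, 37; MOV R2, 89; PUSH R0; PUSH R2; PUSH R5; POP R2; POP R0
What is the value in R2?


Stack trace (top is rightmost):
  MOV R0, 18  → R0 = 18
  MOV R5, 37  → R5 = 37
  MOV R2, 89  → R2 = 89
  PUSH R0  → stack: [18]
  PUSH R2  → stack: [18, 89]
  PUSH R5  → stack: [18, 89, 37]
  POP R2  → R2 = 37, stack: [18, 89]
  POP R0  → R0 = 89, stack: [18]
Final: R2 = 37

37


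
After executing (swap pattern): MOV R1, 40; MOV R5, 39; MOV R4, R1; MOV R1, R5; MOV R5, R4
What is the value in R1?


Register state trace (swap pattern):
  MOV R1, 40  → R1 = 40
  MOV R5, 39  → R5 = 39
  MOV R4, R1  → R4 = 40  (save R1)
  MOV R1, R5  → R1 = 39  (R1 gets R5's value)
  MOV R5, R4  → R5 = 40  (R5 gets saved value)
Final: R1 = 39

39


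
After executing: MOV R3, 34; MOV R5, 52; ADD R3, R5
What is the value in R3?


Register state trace:
  MOV R3, 34  → R3 = 34
  MOV R5, 52  → R5 = 52
  ADD R3, R5  → R3 = 34 + 52 = 86
Final: R3 = 86

86


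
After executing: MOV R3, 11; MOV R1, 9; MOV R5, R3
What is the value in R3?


Register state trace:
  MOV R3, 11  → R3 = 11
  MOV R1, 9  → R1 = 9
  MOV R5, R3  → R5 = 11
Final: R3 = 11

11


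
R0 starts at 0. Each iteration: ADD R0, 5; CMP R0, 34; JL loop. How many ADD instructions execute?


Loop trace (R0 starts at 0, target 34, step 5):
  ADD #1: R0 = 0 + 5 = 5  → 5 < 34, loop
  ADD #2: R0 = 5 + 5 = 10  → 10 < 34, loop
  ADD #3: R0 = 10 + 5 = 15  → 15 < 34, loop
  ADD #4: R0 = 15 + 5 = 20  → 20 < 34, loop
  ADD #5: R0 = 20 + 5 = 25  → 25 < 34, loop
  ADD #6: R0 = 25 + 5 = 30  → 30 < 34, loop
  ADD #7: R0 = 30 + 5 = 35  → 35 >= 34, exit
Total ADD instructions: 7

7


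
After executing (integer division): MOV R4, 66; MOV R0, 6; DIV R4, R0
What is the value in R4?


Register state trace:
  MOV R4, 66  → R4 = 66
  MOV R0, 6  → R0 = 6
  DIV R4, R0  → R4 = 66 // 6 = 11
Final: R4 = 11

11


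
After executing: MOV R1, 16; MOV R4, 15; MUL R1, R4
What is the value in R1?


Register state trace:
  MOV R1, 16  → R1 = 16
  MOV R4, 15  → R4 = 15
  MUL R1, R4  → R1 = 16 * 15 = 240
Final: R1 = 240

240


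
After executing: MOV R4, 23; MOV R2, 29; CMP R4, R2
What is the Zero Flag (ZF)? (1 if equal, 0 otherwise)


Register state trace:
  MOV R4, 23  → R4 = 23
  MOV R2, 29  → R2 = 29
  CMP R4, R2  → computes 23 - 29 = -6
  Result is nonzero, so values are not equal
ZF = 0

0


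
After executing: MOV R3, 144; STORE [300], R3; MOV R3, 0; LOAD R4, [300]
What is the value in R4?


Register and memory trace:
  MOV R3, 144  → R3 = 144
  STORE [300], R3  → mem[300] = 144
  MOV R3, 0  → R3 = 0
  LOAD R4, [300]  → R4 = mem[300] = 144
Final: R4 = 144

144


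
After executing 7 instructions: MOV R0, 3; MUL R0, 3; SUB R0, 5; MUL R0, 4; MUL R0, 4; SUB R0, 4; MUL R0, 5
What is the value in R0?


Register state trace:
  MOV R0, 3  → R0 = 3
  MUL R0, 3  → R0 = 3 * 3 = 9
  SUB R0, 5  → R0 = 9 - 5 = 4
  MUL R0, 4  → R0 = 4 * 4 = 16
  MUL R0, 4  → R0 = 16 * 4 = 64
  SUB R0, 4  → R0 = 64 - 4 = 60
  MUL R0, 5  → R0 = 60 * 5 = 300
Final: R0 = 300

300


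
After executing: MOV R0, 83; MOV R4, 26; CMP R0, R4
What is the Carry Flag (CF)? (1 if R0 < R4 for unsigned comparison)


Register state trace:
  MOV R0, 83  → R0 = 83
  MOV R4, 26  → R4 = 26
  CMP R0, R4  → unsigned 83 - 26: no borrow
  83 >= 26, so CF = 0
CF = 0

0


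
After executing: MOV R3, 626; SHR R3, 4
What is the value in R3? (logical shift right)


Register state trace:
  MOV R3, 626  → R3 = 626
  SHR R3, 4  → R3 = 626 >> 4 = 626 // 2^4 = 39
Final: R3 = 39

39


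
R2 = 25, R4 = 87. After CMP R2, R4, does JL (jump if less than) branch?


Trace:
  R2 = 25, R4 = 87
  CMP R2, R4  → compares 25 vs 87
  JL checks: is 25 less than 87?
  25 < 87, so condition is true
Branch taken: Yes

Yes


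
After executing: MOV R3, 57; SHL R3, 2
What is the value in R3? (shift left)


Register state trace:
  MOV R3, 57  → R3 = 57
  SHL R3, 2  → R3 = 57 << 2 = 57 * 2^2 = 228
Final: R3 = 228

228


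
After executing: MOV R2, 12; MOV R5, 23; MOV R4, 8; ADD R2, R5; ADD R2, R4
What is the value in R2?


Register state trace:
  MOV R2, 12  → R2 = 12
  MOV R5, 23  → R5 = 23
  MOV R4, 8  → R4 = 8
  ADD R2, R5  → R2 = 12 + 23 = 35
  ADD R2, R4  → R2 = 35 + 8 = 43
Final: R2 = 43

43


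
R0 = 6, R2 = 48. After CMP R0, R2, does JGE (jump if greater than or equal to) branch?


Trace:
  R0 = 6, R2 = 48
  CMP R0, R2  → compares 6 vs 48
  JGE checks: is 6 greater than or equal to 48?
  6 < 48, so condition is false
Branch taken: No

No


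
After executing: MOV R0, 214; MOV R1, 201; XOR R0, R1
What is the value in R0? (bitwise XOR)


Register state trace:
  MOV R0, 214  → R0 = 214 (0b11010110)
  MOV R1, 201  → R1 = 201 (0b11001001)
  XOR R0, R1  → R0 = 214 XOR 201 = 31 (0b00011111)
Final: R0 = 31

31


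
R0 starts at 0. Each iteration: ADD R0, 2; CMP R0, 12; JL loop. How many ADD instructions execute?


Loop trace (R0 starts at 0, target 12, step 2):
  ADD #1: R0 = 0 + 2 = 2  → 2 < 12, loop
  ADD #2: R0 = 2 + 2 = 4  → 4 < 12, loop
  ADD #3: R0 = 4 + 2 = 6  → 6 < 12, loop
  ADD #4: R0 = 6 + 2 = 8  → 8 < 12, loop
  ADD #5: R0 = 8 + 2 = 10  → 10 < 12, loop
  ADD #6: R0 = 10 + 2 = 12  → 12 >= 12, exit
Total ADD instructions: 6

6


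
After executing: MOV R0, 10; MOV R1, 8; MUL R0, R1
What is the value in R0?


Register state trace:
  MOV R0, 10  → R0 = 10
  MOV R1, 8  → R1 = 8
  MUL R0, R1  → R0 = 10 * 8 = 80
Final: R0 = 80

80


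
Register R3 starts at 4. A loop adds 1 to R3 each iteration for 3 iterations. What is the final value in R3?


Starting value: R3 = 4
  Iter 1: R3 = 4 + 1 = 5
  Iter 2: R3 = 5 + 1 = 6
  Iter 3: R3 = 6 + 1 = 7
Final: R3 = 7

7


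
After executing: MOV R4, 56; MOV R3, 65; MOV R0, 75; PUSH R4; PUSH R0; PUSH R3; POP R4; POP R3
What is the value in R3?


Stack trace (top is rightmost):
  MOV R4, 56  → R4 = 56
  MOV R3, 65  → R3 = 65
  MOV R0, 75  → R0 = 75
  PUSH R4  → stack: [56]
  PUSH R0  → stack: [56, 75]
  PUSH R3  → stack: [56, 75, 65]
  POP R4  → R4 = 65, stack: [56, 75]
  POP R3  → R3 = 75, stack: [56]
Final: R3 = 75

75


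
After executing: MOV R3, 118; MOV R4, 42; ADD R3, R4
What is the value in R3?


Register state trace:
  MOV R3, 118  → R3 = 118
  MOV R4, 42  → R4 = 42
  ADD R3, R4  → R3 = 118 + 42 = 160
Final: R3 = 160

160


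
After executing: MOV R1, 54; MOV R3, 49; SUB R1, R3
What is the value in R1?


Register state trace:
  MOV R1, 54  → R1 = 54
  MOV R3, 49  → R3 = 49
  SUB R1, R3  → R1 = 54 - 49 = 5
Final: R1 = 5

5


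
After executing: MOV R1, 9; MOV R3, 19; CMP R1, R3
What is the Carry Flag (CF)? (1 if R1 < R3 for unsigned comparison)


Register state trace:
  MOV R1, 9  → R1 = 9
  MOV R3, 19  → R3 = 19
  CMP R1, R3  → unsigned 9 - 19: borrow occurs
  9 < 19, so CF = 1
CF = 1

1


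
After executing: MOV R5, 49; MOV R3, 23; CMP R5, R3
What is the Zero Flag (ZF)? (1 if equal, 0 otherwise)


Register state trace:
  MOV R5, 49  → R5 = 49
  MOV R3, 23  → R3 = 23
  CMP R5, R3  → computes 49 - 23 = 26
  Result is nonzero, so values are not equal
ZF = 0

0


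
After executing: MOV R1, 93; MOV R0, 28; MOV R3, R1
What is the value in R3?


Register state trace:
  MOV R1, 93  → R1 = 93
  MOV R0, 28  → R0 = 28
  MOV R3, R1  → R3 = 93
Final: R3 = 93

93


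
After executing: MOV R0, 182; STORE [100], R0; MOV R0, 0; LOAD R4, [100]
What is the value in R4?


Register and memory trace:
  MOV R0, 182  → R0 = 182
  STORE [100], R0  → mem[100] = 182
  MOV R0, 0  → R0 = 0
  LOAD R4, [100]  → R4 = mem[100] = 182
Final: R4 = 182

182


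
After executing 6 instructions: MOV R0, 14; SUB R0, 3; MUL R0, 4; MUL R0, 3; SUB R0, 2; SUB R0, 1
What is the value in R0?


Register state trace:
  MOV R0, 14  → R0 = 14
  SUB R0, 3  → R0 = 14 - 3 = 11
  MUL R0, 4  → R0 = 11 * 4 = 44
  MUL R0, 3  → R0 = 44 * 3 = 132
  SUB R0, 2  → R0 = 132 - 2 = 130
  SUB R0, 1  → R0 = 130 - 1 = 129
Final: R0 = 129

129


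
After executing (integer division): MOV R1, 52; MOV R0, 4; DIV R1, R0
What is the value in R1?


Register state trace:
  MOV R1, 52  → R1 = 52
  MOV R0, 4  → R0 = 4
  DIV R1, R0  → R1 = 52 // 4 = 13
Final: R1 = 13

13


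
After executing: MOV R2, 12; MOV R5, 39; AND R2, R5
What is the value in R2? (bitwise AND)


Register state trace:
  MOV R2, 12  → R2 = 12 (0b00001100)
  MOV R5, 39  → R5 = 39 (0b00100111)
  AND R2, R5  → R2 = 12 AND 39 = 4 (0b00000100)
Final: R2 = 4

4
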